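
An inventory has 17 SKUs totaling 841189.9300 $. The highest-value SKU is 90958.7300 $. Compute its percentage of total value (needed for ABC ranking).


Top item = 90958.7300
Total = 841189.9300
Percentage = 90958.7300 / 841189.9300 * 100 = 10.8131

10.8131%


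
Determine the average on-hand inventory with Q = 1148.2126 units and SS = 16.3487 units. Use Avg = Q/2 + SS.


Q/2 = 574.1063
Avg = 574.1063 + 16.3487 = 590.4550

590.4550 units


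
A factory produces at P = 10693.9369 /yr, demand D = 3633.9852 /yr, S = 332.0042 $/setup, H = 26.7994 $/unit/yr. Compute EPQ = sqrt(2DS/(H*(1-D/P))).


1 - D/P = 1 - 0.3398 = 0.6602
H*(1-D/P) = 17.6925
2DS = 2412996.6983
EPQ = sqrt(136385.2940) = 369.3038

369.3038 units


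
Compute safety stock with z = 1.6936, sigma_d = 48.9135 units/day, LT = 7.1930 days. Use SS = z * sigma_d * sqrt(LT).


sqrt(LT) = sqrt(7.1930) = 2.6820
SS = 1.6936 * 48.9135 * 2.6820 = 222.1747

222.1747 units


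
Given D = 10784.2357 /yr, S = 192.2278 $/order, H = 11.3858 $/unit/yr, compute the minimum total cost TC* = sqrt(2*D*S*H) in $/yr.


2*D*S*H = 47206207.7458
TC* = sqrt(47206207.7458) = 6870.6774

6870.6774 $/yr


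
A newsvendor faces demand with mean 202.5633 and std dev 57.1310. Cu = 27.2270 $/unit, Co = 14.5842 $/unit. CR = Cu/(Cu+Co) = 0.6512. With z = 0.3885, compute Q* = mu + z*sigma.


CR = Cu/(Cu+Co) = 27.2270/(27.2270+14.5842) = 0.6512
z = 0.3885
Q* = 202.5633 + 0.3885 * 57.1310 = 224.7587

224.7587 units


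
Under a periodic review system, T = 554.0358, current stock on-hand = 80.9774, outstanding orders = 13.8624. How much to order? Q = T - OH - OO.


Inventory position = OH + OO = 80.9774 + 13.8624 = 94.8398
Q = 554.0358 - 94.8398 = 459.1960

459.1960 units


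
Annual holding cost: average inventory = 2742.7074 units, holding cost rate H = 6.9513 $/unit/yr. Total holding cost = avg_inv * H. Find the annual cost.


Cost = 2742.7074 * 6.9513 = 19065.3819

19065.3819 $/yr


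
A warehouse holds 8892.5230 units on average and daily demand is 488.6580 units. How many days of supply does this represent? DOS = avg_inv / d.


DOS = 8892.5230 / 488.6580 = 18.1978

18.1978 days


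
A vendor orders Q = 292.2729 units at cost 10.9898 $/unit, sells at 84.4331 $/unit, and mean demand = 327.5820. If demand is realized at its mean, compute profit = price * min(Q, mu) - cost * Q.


Sales at mu = min(292.2729, 327.5820) = 292.2729
Revenue = 84.4331 * 292.2729 = 24677.5070
Total cost = 10.9898 * 292.2729 = 3212.0207
Profit = 24677.5070 - 3212.0207 = 21465.4863

21465.4863 $


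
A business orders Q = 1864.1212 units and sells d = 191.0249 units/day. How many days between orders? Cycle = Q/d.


Cycle = 1864.1212 / 191.0249 = 9.7585

9.7585 days


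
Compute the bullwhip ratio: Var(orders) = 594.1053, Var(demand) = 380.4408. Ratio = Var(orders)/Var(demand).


BW = 594.1053 / 380.4408 = 1.5616

1.5616


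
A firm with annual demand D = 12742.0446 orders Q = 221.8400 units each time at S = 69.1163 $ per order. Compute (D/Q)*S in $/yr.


Number of orders = D/Q = 57.4380
Cost = 57.4380 * 69.1163 = 3969.9016

3969.9016 $/yr


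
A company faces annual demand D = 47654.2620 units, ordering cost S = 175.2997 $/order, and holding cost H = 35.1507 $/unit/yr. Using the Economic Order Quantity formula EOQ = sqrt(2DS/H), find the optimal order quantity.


2*D*S = 2 * 47654.2620 * 175.2997 = 16707555.6646
2*D*S/H = 475312.1749
EOQ = sqrt(475312.1749) = 689.4289

689.4289 units


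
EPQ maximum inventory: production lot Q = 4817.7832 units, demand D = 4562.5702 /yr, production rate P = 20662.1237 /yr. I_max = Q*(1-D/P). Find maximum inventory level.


D/P = 0.2208
1 - D/P = 0.7792
I_max = 4817.7832 * 0.7792 = 3753.9296

3753.9296 units


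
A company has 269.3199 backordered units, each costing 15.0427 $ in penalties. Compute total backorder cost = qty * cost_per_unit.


Total = 269.3199 * 15.0427 = 4051.2985

4051.2985 $


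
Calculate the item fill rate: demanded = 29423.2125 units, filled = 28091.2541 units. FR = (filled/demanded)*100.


FR = 28091.2541 / 29423.2125 * 100 = 95.4731

95.4731%


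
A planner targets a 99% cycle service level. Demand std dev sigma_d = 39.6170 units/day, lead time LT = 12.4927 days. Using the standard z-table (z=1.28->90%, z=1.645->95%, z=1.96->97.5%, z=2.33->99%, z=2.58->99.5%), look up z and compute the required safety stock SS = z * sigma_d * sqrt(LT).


From the table, SL = 99% corresponds to z = 2.33
sqrt(LT) = sqrt(12.4927) = 3.5345
SS = 2.33 * 39.6170 * 3.5345 = 326.2614

326.2614 units


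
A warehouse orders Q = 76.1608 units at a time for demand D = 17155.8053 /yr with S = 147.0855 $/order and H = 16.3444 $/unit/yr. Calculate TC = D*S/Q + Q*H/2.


Ordering cost = D*S/Q = 33132.1388
Holding cost = Q*H/2 = 622.4013
TC = 33132.1388 + 622.4013 = 33754.5401

33754.5401 $/yr


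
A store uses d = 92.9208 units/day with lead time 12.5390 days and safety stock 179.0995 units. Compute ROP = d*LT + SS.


d*LT = 92.9208 * 12.5390 = 1165.1339
ROP = 1165.1339 + 179.0995 = 1344.2334

1344.2334 units


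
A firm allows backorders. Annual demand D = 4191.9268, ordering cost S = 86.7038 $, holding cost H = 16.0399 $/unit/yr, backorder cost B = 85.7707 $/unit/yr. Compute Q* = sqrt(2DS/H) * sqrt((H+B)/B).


sqrt(2DS/H) = 212.8826
sqrt((H+B)/B) = 1.0895
Q* = 212.8826 * 1.0895 = 231.9354

231.9354 units


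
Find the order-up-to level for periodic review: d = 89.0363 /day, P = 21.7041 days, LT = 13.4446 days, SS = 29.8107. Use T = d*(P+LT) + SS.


P + LT = 35.1487
d*(P+LT) = 89.0363 * 35.1487 = 3129.5102
T = 3129.5102 + 29.8107 = 3159.3209

3159.3209 units


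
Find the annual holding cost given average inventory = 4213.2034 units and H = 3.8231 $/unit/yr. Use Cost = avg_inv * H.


Cost = 4213.2034 * 3.8231 = 16107.4979

16107.4979 $/yr


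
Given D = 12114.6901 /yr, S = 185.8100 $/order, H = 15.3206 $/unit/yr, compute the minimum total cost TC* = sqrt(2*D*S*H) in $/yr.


2*D*S*H = 68974277.8243
TC* = sqrt(68974277.8243) = 8305.0754

8305.0754 $/yr


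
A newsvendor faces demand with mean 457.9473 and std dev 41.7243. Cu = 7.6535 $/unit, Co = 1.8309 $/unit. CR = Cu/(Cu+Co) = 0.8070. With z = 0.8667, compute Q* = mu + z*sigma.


CR = Cu/(Cu+Co) = 7.6535/(7.6535+1.8309) = 0.8070
z = 0.8667
Q* = 457.9473 + 0.8667 * 41.7243 = 494.1098

494.1098 units


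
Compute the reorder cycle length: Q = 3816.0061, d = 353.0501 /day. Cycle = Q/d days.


Cycle = 3816.0061 / 353.0501 = 10.8087

10.8087 days


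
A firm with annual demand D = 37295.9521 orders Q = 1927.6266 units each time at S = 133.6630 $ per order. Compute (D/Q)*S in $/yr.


Number of orders = D/Q = 19.3481
Cost = 19.3481 * 133.6630 = 2586.1279

2586.1279 $/yr


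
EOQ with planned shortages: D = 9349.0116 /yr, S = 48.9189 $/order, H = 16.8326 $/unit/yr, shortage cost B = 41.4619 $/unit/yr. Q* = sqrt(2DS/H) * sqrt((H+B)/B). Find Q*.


sqrt(2DS/H) = 233.1098
sqrt((H+B)/B) = 1.1857
Q* = 233.1098 * 1.1857 = 276.4075

276.4075 units


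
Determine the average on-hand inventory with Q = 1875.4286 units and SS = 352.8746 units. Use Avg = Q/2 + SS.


Q/2 = 937.7143
Avg = 937.7143 + 352.8746 = 1290.5889

1290.5889 units


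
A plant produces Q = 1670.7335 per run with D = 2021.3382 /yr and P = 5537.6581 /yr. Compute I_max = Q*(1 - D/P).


D/P = 0.3650
1 - D/P = 0.6350
I_max = 1670.7335 * 0.6350 = 1060.8877

1060.8877 units


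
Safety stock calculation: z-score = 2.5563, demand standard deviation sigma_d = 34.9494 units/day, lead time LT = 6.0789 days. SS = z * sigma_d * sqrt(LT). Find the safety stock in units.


sqrt(LT) = sqrt(6.0789) = 2.4655
SS = 2.5563 * 34.9494 * 2.4655 = 220.2744

220.2744 units


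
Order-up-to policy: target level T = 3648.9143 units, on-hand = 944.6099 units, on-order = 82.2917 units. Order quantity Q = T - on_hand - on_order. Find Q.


Inventory position = OH + OO = 944.6099 + 82.2917 = 1026.9016
Q = 3648.9143 - 1026.9016 = 2622.0127

2622.0127 units


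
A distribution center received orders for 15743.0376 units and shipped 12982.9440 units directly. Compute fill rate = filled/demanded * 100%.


FR = 12982.9440 / 15743.0376 * 100 = 82.4678

82.4678%


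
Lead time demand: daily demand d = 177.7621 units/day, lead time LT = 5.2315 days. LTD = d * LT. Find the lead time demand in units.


LTD = 177.7621 * 5.2315 = 929.9624

929.9624 units


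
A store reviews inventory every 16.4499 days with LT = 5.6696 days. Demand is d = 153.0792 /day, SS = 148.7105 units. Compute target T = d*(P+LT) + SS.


P + LT = 22.1195
d*(P+LT) = 153.0792 * 22.1195 = 3386.0354
T = 3386.0354 + 148.7105 = 3534.7459

3534.7459 units


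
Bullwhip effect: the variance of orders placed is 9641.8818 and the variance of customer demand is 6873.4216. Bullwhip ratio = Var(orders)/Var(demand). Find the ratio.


BW = 9641.8818 / 6873.4216 = 1.4028

1.4028


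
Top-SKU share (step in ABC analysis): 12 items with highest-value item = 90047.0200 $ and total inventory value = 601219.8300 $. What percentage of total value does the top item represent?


Top item = 90047.0200
Total = 601219.8300
Percentage = 90047.0200 / 601219.8300 * 100 = 14.9774

14.9774%


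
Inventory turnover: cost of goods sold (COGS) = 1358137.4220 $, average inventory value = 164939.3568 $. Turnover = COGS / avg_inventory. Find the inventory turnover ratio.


Turnover = 1358137.4220 / 164939.3568 = 8.2342

8.2342


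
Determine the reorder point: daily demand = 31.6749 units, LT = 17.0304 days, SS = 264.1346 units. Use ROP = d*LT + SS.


d*LT = 31.6749 * 17.0304 = 539.4362
ROP = 539.4362 + 264.1346 = 803.5708

803.5708 units


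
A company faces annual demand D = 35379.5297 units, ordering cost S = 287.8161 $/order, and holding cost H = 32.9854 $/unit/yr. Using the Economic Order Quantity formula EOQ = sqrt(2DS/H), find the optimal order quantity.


2*D*S = 2 * 35379.5297 * 287.8161 = 20365596.5162
2*D*S/H = 617412.4466
EOQ = sqrt(617412.4466) = 785.7560

785.7560 units


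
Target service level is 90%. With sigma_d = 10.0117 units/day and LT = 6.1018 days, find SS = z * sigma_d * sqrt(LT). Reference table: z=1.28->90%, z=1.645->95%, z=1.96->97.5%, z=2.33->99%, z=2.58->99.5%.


From the table, SL = 90% corresponds to z = 1.28
sqrt(LT) = sqrt(6.1018) = 2.4702
SS = 1.28 * 10.0117 * 2.4702 = 31.6553

31.6553 units


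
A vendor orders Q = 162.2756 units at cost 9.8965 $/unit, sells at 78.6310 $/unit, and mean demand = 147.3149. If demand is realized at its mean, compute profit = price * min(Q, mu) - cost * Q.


Sales at mu = min(162.2756, 147.3149) = 147.3149
Revenue = 78.6310 * 147.3149 = 11583.5179
Total cost = 9.8965 * 162.2756 = 1605.9605
Profit = 11583.5179 - 1605.9605 = 9977.5574

9977.5574 $


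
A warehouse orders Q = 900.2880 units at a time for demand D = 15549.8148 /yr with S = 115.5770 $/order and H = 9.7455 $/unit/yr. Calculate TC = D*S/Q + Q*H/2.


Ordering cost = D*S/Q = 1996.2511
Holding cost = Q*H/2 = 4386.8784
TC = 1996.2511 + 4386.8784 = 6383.1295

6383.1295 $/yr


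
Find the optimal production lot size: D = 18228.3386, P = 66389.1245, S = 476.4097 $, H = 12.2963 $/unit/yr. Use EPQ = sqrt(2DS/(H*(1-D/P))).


1 - D/P = 1 - 0.2746 = 0.7254
H*(1-D/P) = 8.9201
2DS = 17368314.6478
EPQ = sqrt(1947092.5907) = 1395.3826

1395.3826 units


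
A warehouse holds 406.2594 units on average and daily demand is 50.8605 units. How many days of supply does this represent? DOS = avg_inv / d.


DOS = 406.2594 / 50.8605 = 7.9877

7.9877 days


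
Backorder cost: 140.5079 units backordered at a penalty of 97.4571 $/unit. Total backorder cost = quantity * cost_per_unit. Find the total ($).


Total = 140.5079 * 97.4571 = 13693.4925

13693.4925 $


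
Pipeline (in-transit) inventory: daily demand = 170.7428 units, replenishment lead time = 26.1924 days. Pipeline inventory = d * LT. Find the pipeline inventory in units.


Pipeline = 170.7428 * 26.1924 = 4472.1637

4472.1637 units


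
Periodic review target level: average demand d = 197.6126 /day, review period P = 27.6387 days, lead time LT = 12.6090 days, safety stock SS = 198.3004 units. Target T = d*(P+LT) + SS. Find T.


P + LT = 40.2477
d*(P+LT) = 197.6126 * 40.2477 = 7953.4526
T = 7953.4526 + 198.3004 = 8151.7530

8151.7530 units


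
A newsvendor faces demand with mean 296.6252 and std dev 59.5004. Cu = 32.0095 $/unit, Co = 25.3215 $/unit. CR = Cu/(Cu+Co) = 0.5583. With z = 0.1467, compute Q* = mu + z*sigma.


CR = Cu/(Cu+Co) = 32.0095/(32.0095+25.3215) = 0.5583
z = 0.1467
Q* = 296.6252 + 0.1467 * 59.5004 = 305.3539

305.3539 units


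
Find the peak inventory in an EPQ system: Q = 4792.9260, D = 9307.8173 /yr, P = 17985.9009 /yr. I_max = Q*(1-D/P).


D/P = 0.5175
1 - D/P = 0.4825
I_max = 4792.9260 * 0.4825 = 2312.5565

2312.5565 units


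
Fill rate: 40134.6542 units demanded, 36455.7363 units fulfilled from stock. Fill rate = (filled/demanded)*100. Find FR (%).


FR = 36455.7363 / 40134.6542 * 100 = 90.8336

90.8336%


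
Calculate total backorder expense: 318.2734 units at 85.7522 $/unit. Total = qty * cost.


Total = 318.2734 * 85.7522 = 27292.6443

27292.6443 $


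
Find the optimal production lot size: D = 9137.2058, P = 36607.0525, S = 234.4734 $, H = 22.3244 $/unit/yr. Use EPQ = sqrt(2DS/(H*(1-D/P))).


1 - D/P = 1 - 0.2496 = 0.7504
H*(1-D/P) = 16.7522
2DS = 4284863.4209
EPQ = sqrt(255779.4884) = 505.7465

505.7465 units


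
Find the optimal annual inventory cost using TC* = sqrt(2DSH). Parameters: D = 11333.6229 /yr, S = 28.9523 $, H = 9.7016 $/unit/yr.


2*D*S*H = 6366858.3658
TC* = sqrt(6366858.3658) = 2523.2634

2523.2634 $/yr


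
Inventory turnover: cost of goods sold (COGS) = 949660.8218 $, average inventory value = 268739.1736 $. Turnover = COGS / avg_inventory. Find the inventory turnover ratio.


Turnover = 949660.8218 / 268739.1736 = 3.5338

3.5338


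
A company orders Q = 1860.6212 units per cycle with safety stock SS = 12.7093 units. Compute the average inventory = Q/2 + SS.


Q/2 = 930.3106
Avg = 930.3106 + 12.7093 = 943.0199

943.0199 units


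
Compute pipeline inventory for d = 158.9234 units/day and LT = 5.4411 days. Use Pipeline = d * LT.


Pipeline = 158.9234 * 5.4411 = 864.7181

864.7181 units


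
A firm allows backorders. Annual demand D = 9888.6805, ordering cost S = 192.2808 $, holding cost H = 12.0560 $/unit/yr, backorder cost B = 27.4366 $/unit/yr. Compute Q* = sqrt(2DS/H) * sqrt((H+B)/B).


sqrt(2DS/H) = 561.6303
sqrt((H+B)/B) = 1.1998
Q* = 561.6303 * 1.1998 = 673.8190

673.8190 units


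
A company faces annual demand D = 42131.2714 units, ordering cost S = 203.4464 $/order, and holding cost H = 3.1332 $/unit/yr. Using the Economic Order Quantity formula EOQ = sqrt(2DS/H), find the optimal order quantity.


2*D*S = 2 * 42131.2714 * 203.4464 = 17142910.9875
2*D*S/H = 5471374.6290
EOQ = sqrt(5471374.6290) = 2339.0970

2339.0970 units


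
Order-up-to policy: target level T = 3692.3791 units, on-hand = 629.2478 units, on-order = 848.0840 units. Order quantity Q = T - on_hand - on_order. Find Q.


Inventory position = OH + OO = 629.2478 + 848.0840 = 1477.3318
Q = 3692.3791 - 1477.3318 = 2215.0473

2215.0473 units


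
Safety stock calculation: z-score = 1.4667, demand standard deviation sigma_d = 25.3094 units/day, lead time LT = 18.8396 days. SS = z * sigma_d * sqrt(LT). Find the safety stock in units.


sqrt(LT) = sqrt(18.8396) = 4.3405
SS = 1.4667 * 25.3094 * 4.3405 = 161.1235

161.1235 units


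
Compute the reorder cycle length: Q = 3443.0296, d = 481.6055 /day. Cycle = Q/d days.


Cycle = 3443.0296 / 481.6055 = 7.1491

7.1491 days


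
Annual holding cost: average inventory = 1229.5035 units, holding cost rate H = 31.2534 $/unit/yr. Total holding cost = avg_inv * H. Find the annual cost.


Cost = 1229.5035 * 31.2534 = 38426.1647

38426.1647 $/yr


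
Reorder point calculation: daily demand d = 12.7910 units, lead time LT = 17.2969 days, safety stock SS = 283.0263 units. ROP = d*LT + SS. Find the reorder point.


d*LT = 12.7910 * 17.2969 = 221.2446
ROP = 221.2446 + 283.0263 = 504.2709

504.2709 units


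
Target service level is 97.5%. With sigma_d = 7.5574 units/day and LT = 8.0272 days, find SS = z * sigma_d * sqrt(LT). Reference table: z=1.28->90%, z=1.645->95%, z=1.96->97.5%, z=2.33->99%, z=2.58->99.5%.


From the table, SL = 97.5% corresponds to z = 1.96
sqrt(LT) = sqrt(8.0272) = 2.8332
SS = 1.96 * 7.5574 * 2.8332 = 41.9673

41.9673 units


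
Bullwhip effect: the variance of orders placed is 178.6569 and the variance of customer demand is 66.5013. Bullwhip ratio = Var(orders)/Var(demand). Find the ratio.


BW = 178.6569 / 66.5013 = 2.6865

2.6865


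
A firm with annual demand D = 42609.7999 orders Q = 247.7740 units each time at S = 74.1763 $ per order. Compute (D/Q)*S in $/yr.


Number of orders = D/Q = 171.9704
Cost = 171.9704 * 74.1763 = 12756.1298

12756.1298 $/yr


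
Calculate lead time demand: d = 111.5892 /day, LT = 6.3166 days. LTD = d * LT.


LTD = 111.5892 * 6.3166 = 704.8643

704.8643 units


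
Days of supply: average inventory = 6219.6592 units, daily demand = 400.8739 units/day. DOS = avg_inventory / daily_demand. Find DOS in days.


DOS = 6219.6592 / 400.8739 = 15.5153

15.5153 days


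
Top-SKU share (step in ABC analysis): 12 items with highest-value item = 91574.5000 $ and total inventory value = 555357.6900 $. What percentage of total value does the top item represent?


Top item = 91574.5000
Total = 555357.6900
Percentage = 91574.5000 / 555357.6900 * 100 = 16.4893

16.4893%


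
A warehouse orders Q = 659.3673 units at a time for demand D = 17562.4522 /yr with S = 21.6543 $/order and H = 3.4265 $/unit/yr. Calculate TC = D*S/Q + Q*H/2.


Ordering cost = D*S/Q = 576.7690
Holding cost = Q*H/2 = 1129.6610
TC = 576.7690 + 1129.6610 = 1706.4300

1706.4300 $/yr


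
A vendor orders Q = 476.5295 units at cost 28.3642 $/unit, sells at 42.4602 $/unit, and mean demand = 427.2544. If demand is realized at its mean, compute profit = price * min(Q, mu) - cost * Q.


Sales at mu = min(476.5295, 427.2544) = 427.2544
Revenue = 42.4602 * 427.2544 = 18141.3073
Total cost = 28.3642 * 476.5295 = 13516.3780
Profit = 18141.3073 - 13516.3780 = 4624.9292

4624.9292 $


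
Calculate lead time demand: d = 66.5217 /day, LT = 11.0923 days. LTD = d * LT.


LTD = 66.5217 * 11.0923 = 737.8787

737.8787 units


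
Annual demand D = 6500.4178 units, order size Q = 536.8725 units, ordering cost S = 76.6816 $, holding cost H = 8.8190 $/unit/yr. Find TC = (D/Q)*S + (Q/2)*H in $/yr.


Ordering cost = D*S/Q = 928.4559
Holding cost = Q*H/2 = 2367.3393
TC = 928.4559 + 2367.3393 = 3295.7952

3295.7952 $/yr


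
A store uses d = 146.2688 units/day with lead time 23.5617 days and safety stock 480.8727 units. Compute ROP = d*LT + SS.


d*LT = 146.2688 * 23.5617 = 3446.3416
ROP = 3446.3416 + 480.8727 = 3927.2143

3927.2143 units


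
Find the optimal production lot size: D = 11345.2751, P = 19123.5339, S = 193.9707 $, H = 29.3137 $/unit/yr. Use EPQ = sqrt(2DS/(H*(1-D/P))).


1 - D/P = 1 - 0.5933 = 0.4067
H*(1-D/P) = 11.9230
2DS = 4401301.9057
EPQ = sqrt(369144.3979) = 607.5725

607.5725 units


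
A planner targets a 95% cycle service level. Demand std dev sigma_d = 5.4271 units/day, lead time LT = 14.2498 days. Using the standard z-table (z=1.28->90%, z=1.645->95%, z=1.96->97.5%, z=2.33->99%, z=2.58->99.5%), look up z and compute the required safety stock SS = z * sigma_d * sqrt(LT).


From the table, SL = 95% corresponds to z = 1.645
sqrt(LT) = sqrt(14.2498) = 3.7749
SS = 1.645 * 5.4271 * 3.7749 = 33.7006

33.7006 units


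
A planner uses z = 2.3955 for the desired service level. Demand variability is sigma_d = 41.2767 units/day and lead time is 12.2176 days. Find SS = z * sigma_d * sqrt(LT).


sqrt(LT) = sqrt(12.2176) = 3.4954
SS = 2.3955 * 41.2767 * 3.4954 = 345.6162

345.6162 units


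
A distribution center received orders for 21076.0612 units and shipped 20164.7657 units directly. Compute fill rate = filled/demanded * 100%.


FR = 20164.7657 / 21076.0612 * 100 = 95.6762

95.6762%


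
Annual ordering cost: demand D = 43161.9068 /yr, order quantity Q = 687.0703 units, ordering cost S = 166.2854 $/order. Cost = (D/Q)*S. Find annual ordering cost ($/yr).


Number of orders = D/Q = 62.8202
Cost = 62.8202 * 166.2854 = 10446.0853

10446.0853 $/yr


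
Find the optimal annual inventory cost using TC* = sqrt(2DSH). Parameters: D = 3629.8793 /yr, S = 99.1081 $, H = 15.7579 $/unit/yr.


2*D*S*H = 11337822.9375
TC* = sqrt(11337822.9375) = 3367.1684

3367.1684 $/yr


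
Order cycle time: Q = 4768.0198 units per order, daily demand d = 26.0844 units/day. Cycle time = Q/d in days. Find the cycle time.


Cycle = 4768.0198 / 26.0844 = 182.7920

182.7920 days


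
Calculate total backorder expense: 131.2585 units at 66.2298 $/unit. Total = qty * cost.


Total = 131.2585 * 66.2298 = 8693.2242

8693.2242 $


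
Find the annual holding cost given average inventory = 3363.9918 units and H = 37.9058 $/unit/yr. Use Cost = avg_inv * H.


Cost = 3363.9918 * 37.9058 = 127514.8004

127514.8004 $/yr


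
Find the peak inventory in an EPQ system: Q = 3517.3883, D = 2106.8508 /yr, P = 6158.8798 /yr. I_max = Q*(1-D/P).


D/P = 0.3421
1 - D/P = 0.6579
I_max = 3517.3883 * 0.6579 = 2314.1480

2314.1480 units


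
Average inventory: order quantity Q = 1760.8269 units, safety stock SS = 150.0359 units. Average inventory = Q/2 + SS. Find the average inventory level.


Q/2 = 880.4135
Avg = 880.4135 + 150.0359 = 1030.4494

1030.4494 units


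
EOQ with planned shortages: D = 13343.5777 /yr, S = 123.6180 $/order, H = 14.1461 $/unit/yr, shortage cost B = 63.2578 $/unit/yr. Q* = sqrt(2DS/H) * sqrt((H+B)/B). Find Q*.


sqrt(2DS/H) = 482.9183
sqrt((H+B)/B) = 1.1062
Q* = 482.9183 * 1.1062 = 534.1928

534.1928 units


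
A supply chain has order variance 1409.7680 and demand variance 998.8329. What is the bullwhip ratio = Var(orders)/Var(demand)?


BW = 1409.7680 / 998.8329 = 1.4114

1.4114


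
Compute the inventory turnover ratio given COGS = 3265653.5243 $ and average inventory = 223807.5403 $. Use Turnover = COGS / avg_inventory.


Turnover = 3265653.5243 / 223807.5403 = 14.5913

14.5913


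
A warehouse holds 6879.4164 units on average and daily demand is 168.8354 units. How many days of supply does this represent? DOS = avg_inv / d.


DOS = 6879.4164 / 168.8354 = 40.7463

40.7463 days


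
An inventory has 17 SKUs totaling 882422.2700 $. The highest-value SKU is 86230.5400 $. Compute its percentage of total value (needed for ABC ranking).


Top item = 86230.5400
Total = 882422.2700
Percentage = 86230.5400 / 882422.2700 * 100 = 9.7720

9.7720%


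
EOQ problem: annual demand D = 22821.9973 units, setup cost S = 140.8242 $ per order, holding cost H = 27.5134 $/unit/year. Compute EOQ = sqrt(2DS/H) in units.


2*D*S = 2 * 22821.9973 * 140.8242 = 6427779.0243
2*D*S/H = 233623.5807
EOQ = sqrt(233623.5807) = 483.3462

483.3462 units


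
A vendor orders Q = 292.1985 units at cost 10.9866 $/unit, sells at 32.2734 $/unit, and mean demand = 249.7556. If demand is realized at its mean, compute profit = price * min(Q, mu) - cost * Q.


Sales at mu = min(292.1985, 249.7556) = 249.7556
Revenue = 32.2734 * 249.7556 = 8060.4624
Total cost = 10.9866 * 292.1985 = 3210.2680
Profit = 8060.4624 - 3210.2680 = 4850.1943

4850.1943 $


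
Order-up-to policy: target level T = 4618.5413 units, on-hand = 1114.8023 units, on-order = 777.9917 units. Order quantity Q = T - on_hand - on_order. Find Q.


Inventory position = OH + OO = 1114.8023 + 777.9917 = 1892.7940
Q = 4618.5413 - 1892.7940 = 2725.7473

2725.7473 units


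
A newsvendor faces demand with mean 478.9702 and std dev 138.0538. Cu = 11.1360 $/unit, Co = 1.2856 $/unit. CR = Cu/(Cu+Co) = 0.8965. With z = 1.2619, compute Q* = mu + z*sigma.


CR = Cu/(Cu+Co) = 11.1360/(11.1360+1.2856) = 0.8965
z = 1.2619
Q* = 478.9702 + 1.2619 * 138.0538 = 653.1803

653.1803 units


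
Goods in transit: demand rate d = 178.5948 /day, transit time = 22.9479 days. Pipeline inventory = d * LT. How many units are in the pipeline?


Pipeline = 178.5948 * 22.9479 = 4098.3756

4098.3756 units


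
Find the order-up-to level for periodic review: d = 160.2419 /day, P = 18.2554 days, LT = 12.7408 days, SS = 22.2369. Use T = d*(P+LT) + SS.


P + LT = 30.9962
d*(P+LT) = 160.2419 * 30.9962 = 4966.8900
T = 4966.8900 + 22.2369 = 4989.1269

4989.1269 units


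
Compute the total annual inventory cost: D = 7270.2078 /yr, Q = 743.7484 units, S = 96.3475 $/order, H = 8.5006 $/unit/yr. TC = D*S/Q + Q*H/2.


Ordering cost = D*S/Q = 941.8055
Holding cost = Q*H/2 = 3161.1538
TC = 941.8055 + 3161.1538 = 4102.9593

4102.9593 $/yr


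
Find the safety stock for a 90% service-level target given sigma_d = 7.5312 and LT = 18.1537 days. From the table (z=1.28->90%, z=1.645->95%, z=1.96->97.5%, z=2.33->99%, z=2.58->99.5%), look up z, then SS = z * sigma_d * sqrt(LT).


From the table, SL = 90% corresponds to z = 1.28
sqrt(LT) = sqrt(18.1537) = 4.2607
SS = 1.28 * 7.5312 * 4.2607 = 41.0730

41.0730 units


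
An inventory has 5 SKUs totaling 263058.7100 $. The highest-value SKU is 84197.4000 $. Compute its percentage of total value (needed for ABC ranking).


Top item = 84197.4000
Total = 263058.7100
Percentage = 84197.4000 / 263058.7100 * 100 = 32.0071

32.0071%


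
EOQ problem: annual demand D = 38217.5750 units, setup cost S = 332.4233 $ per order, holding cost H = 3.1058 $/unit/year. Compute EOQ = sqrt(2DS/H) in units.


2*D*S = 2 * 38217.5750 * 332.4233 = 25408824.7990
2*D*S/H = 8181088.5437
EOQ = sqrt(8181088.5437) = 2860.2602

2860.2602 units


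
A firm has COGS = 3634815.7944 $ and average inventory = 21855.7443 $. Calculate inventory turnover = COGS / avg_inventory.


Turnover = 3634815.7944 / 21855.7443 = 166.3094

166.3094


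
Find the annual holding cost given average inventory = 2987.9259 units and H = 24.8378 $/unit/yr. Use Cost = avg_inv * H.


Cost = 2987.9259 * 24.8378 = 74213.5059

74213.5059 $/yr


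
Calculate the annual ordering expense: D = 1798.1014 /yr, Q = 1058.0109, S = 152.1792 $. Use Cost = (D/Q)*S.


Number of orders = D/Q = 1.6995
Cost = 1.6995 * 152.1792 = 258.6303

258.6303 $/yr


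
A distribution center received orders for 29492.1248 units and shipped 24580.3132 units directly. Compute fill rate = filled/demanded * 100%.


FR = 24580.3132 / 29492.1248 * 100 = 83.3453

83.3453%


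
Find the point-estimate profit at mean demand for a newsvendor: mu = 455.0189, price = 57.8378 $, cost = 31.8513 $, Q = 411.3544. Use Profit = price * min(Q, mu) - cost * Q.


Sales at mu = min(411.3544, 455.0189) = 411.3544
Revenue = 57.8378 * 411.3544 = 23791.8335
Total cost = 31.8513 * 411.3544 = 13102.1724
Profit = 23791.8335 - 13102.1724 = 10689.6611

10689.6611 $


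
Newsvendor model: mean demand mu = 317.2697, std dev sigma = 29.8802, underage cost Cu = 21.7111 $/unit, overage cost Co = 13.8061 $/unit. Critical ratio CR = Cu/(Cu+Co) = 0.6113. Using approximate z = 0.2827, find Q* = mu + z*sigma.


CR = Cu/(Cu+Co) = 21.7111/(21.7111+13.8061) = 0.6113
z = 0.2827
Q* = 317.2697 + 0.2827 * 29.8802 = 325.7168

325.7168 units


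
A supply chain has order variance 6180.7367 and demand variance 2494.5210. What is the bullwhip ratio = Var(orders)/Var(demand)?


BW = 6180.7367 / 2494.5210 = 2.4777

2.4777


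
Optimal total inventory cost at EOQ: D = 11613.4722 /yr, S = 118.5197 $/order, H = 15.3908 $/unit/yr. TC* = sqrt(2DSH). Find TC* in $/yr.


2*D*S*H = 42368571.2015
TC* = sqrt(42368571.2015) = 6509.1145

6509.1145 $/yr


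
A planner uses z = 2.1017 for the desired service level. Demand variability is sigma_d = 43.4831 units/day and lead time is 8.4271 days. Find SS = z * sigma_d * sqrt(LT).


sqrt(LT) = sqrt(8.4271) = 2.9029
SS = 2.1017 * 43.4831 * 2.9029 = 265.2958

265.2958 units


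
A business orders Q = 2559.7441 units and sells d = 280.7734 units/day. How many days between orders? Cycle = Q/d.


Cycle = 2559.7441 / 280.7734 = 9.1168

9.1168 days


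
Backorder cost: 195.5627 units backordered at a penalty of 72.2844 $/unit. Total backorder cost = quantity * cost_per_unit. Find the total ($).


Total = 195.5627 * 72.2844 = 14136.1324

14136.1324 $


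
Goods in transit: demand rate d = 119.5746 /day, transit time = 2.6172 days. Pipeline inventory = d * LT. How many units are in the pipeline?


Pipeline = 119.5746 * 2.6172 = 312.9506

312.9506 units


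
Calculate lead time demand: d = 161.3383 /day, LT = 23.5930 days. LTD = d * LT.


LTD = 161.3383 * 23.5930 = 3806.4545

3806.4545 units


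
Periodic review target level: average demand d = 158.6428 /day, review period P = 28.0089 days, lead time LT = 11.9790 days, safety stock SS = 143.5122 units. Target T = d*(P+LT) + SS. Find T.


P + LT = 39.9879
d*(P+LT) = 158.6428 * 39.9879 = 6343.7924
T = 6343.7924 + 143.5122 = 6487.3046

6487.3046 units


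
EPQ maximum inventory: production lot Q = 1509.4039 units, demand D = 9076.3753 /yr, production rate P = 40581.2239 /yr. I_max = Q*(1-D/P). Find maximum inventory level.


D/P = 0.2237
1 - D/P = 0.7763
I_max = 1509.4039 * 0.7763 = 1171.8114

1171.8114 units


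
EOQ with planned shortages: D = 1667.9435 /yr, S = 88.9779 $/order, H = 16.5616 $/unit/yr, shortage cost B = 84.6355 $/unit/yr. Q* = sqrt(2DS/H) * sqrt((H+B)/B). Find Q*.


sqrt(2DS/H) = 133.8738
sqrt((H+B)/B) = 1.0935
Q* = 133.8738 * 1.0935 = 146.3873

146.3873 units


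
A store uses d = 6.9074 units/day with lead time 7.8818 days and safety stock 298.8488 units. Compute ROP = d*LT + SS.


d*LT = 6.9074 * 7.8818 = 54.4427
ROP = 54.4427 + 298.8488 = 353.2915

353.2915 units


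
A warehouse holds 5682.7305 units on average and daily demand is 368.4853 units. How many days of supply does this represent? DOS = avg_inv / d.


DOS = 5682.7305 / 368.4853 = 15.4219

15.4219 days


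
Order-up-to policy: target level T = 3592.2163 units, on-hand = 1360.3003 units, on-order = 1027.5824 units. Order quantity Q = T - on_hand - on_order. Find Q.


Inventory position = OH + OO = 1360.3003 + 1027.5824 = 2387.8827
Q = 3592.2163 - 2387.8827 = 1204.3336

1204.3336 units


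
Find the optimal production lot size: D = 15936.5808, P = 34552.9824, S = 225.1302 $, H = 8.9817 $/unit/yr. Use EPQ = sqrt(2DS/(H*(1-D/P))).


1 - D/P = 1 - 0.4612 = 0.5388
H*(1-D/P) = 4.8391
2DS = 7175611.2456
EPQ = sqrt(1482825.8780) = 1217.7134

1217.7134 units


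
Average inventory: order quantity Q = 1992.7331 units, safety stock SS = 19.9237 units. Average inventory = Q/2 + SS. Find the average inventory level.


Q/2 = 996.3665
Avg = 996.3665 + 19.9237 = 1016.2903

1016.2903 units


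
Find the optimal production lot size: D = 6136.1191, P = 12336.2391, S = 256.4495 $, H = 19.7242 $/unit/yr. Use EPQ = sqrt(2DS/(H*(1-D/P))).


1 - D/P = 1 - 0.4974 = 0.5026
H*(1-D/P) = 9.9133
2DS = 3147209.3503
EPQ = sqrt(317474.5516) = 563.4488

563.4488 units


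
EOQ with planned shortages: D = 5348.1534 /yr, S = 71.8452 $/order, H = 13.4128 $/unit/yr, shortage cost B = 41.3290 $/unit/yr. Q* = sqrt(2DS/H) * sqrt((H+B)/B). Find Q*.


sqrt(2DS/H) = 239.3625
sqrt((H+B)/B) = 1.1509
Q* = 239.3625 * 1.1509 = 275.4788

275.4788 units


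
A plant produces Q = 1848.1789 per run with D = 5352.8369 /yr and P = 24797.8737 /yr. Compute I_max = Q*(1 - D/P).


D/P = 0.2159
1 - D/P = 0.7841
I_max = 1848.1789 * 0.7841 = 1449.2334

1449.2334 units


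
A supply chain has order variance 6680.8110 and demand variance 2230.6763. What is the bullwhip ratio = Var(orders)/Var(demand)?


BW = 6680.8110 / 2230.6763 = 2.9950

2.9950


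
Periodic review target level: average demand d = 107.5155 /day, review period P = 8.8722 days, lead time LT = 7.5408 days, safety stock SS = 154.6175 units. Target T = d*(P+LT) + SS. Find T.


P + LT = 16.4130
d*(P+LT) = 107.5155 * 16.4130 = 1764.6519
T = 1764.6519 + 154.6175 = 1919.2694

1919.2694 units


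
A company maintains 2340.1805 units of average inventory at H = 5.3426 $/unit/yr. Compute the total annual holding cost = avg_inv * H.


Cost = 2340.1805 * 5.3426 = 12502.6483

12502.6483 $/yr


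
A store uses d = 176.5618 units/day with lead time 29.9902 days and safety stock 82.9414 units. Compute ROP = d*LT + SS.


d*LT = 176.5618 * 29.9902 = 5295.1237
ROP = 5295.1237 + 82.9414 = 5378.0651

5378.0651 units


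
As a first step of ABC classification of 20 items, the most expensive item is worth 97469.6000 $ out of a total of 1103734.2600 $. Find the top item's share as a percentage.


Top item = 97469.6000
Total = 1103734.2600
Percentage = 97469.6000 / 1103734.2600 * 100 = 8.8309

8.8309%


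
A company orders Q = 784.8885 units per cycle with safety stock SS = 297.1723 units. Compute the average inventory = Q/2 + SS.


Q/2 = 392.4443
Avg = 392.4443 + 297.1723 = 689.6165

689.6165 units


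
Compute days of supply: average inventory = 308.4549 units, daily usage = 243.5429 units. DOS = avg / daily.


DOS = 308.4549 / 243.5429 = 1.2665

1.2665 days


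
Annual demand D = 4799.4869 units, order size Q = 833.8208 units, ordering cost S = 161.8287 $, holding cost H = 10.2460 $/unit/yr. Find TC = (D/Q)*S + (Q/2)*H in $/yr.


Ordering cost = D*S/Q = 931.4888
Holding cost = Q*H/2 = 4271.6640
TC = 931.4888 + 4271.6640 = 5203.1527

5203.1527 $/yr


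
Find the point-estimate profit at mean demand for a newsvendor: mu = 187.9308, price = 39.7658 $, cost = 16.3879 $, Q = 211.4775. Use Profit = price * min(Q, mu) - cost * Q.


Sales at mu = min(211.4775, 187.9308) = 187.9308
Revenue = 39.7658 * 187.9308 = 7473.2186
Total cost = 16.3879 * 211.4775 = 3465.6721
Profit = 7473.2186 - 3465.6721 = 4007.5465

4007.5465 $


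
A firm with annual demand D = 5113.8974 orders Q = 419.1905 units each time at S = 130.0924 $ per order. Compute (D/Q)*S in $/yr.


Number of orders = D/Q = 12.1995
Cost = 12.1995 * 130.0924 = 1587.0569

1587.0569 $/yr


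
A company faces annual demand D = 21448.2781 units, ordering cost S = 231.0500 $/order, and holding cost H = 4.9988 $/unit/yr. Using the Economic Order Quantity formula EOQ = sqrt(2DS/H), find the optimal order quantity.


2*D*S = 2 * 21448.2781 * 231.0500 = 9911249.3100
2*D*S/H = 1982725.7162
EOQ = sqrt(1982725.7162) = 1408.0929

1408.0929 units


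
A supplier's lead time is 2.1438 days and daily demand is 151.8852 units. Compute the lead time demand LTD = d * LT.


LTD = 151.8852 * 2.1438 = 325.6115

325.6115 units


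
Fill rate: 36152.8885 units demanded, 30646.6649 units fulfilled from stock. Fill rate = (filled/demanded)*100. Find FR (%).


FR = 30646.6649 / 36152.8885 * 100 = 84.7696

84.7696%


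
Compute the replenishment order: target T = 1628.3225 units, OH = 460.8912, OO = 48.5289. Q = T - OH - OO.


Inventory position = OH + OO = 460.8912 + 48.5289 = 509.4201
Q = 1628.3225 - 509.4201 = 1118.9024

1118.9024 units


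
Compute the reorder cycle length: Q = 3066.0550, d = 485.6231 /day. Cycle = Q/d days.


Cycle = 3066.0550 / 485.6231 = 6.3137

6.3137 days


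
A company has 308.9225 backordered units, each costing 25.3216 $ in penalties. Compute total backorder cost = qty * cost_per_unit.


Total = 308.9225 * 25.3216 = 7822.4120

7822.4120 $


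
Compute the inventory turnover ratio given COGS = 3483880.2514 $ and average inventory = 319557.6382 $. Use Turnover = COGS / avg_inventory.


Turnover = 3483880.2514 / 319557.6382 = 10.9022

10.9022


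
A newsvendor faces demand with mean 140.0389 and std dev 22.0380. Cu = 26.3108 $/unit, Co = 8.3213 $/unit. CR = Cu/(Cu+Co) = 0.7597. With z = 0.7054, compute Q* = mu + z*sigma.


CR = Cu/(Cu+Co) = 26.3108/(26.3108+8.3213) = 0.7597
z = 0.7054
Q* = 140.0389 + 0.7054 * 22.0380 = 155.5845

155.5845 units


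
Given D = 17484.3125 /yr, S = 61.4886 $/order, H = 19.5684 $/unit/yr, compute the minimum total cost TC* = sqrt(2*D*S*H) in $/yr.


2*D*S*H = 42075421.7567
TC* = sqrt(42075421.7567) = 6486.5570

6486.5570 $/yr


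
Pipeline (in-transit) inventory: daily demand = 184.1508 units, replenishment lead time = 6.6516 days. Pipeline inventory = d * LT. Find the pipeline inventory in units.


Pipeline = 184.1508 * 6.6516 = 1224.8975

1224.8975 units


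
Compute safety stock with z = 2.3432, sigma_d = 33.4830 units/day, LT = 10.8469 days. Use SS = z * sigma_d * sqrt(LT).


sqrt(LT) = sqrt(10.8469) = 3.2935
SS = 2.3432 * 33.4830 * 3.2935 = 258.3964

258.3964 units


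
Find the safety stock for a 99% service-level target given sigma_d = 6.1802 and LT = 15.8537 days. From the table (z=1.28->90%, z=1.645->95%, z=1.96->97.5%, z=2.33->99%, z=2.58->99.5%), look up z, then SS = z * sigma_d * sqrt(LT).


From the table, SL = 99% corresponds to z = 2.33
sqrt(LT) = sqrt(15.8537) = 3.9817
SS = 2.33 * 6.1802 * 3.9817 = 57.3355

57.3355 units


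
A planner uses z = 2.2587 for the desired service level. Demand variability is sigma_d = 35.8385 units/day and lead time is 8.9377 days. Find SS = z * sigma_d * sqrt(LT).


sqrt(LT) = sqrt(8.9377) = 2.9896
SS = 2.2587 * 35.8385 * 2.9896 = 242.0033

242.0033 units


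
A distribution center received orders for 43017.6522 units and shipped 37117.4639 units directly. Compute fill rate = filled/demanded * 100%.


FR = 37117.4639 / 43017.6522 * 100 = 86.2843

86.2843%


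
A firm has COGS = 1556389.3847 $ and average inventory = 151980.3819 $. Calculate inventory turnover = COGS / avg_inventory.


Turnover = 1556389.3847 / 151980.3819 = 10.2407

10.2407


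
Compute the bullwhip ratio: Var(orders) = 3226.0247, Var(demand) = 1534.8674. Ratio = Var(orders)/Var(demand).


BW = 3226.0247 / 1534.8674 = 2.1018

2.1018


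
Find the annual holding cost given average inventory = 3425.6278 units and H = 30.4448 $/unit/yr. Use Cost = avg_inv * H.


Cost = 3425.6278 * 30.4448 = 104292.5532

104292.5532 $/yr


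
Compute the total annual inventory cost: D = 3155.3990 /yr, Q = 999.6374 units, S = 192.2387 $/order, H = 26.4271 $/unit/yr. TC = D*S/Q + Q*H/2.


Ordering cost = D*S/Q = 606.8098
Holding cost = Q*H/2 = 13208.7588
TC = 606.8098 + 13208.7588 = 13815.5686

13815.5686 $/yr


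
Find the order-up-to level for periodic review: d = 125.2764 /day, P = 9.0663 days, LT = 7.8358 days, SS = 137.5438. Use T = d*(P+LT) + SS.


P + LT = 16.9021
d*(P+LT) = 125.2764 * 16.9021 = 2117.4342
T = 2117.4342 + 137.5438 = 2254.9780

2254.9780 units


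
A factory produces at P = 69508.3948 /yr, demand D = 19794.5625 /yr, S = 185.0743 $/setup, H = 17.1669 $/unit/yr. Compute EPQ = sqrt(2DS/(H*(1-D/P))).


1 - D/P = 1 - 0.2848 = 0.7152
H*(1-D/P) = 12.2781
2DS = 7326929.5970
EPQ = sqrt(596746.8805) = 772.4939

772.4939 units


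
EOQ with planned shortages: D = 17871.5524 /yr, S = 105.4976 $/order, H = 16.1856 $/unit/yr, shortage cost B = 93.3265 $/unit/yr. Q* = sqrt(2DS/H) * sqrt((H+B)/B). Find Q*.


sqrt(2DS/H) = 482.6730
sqrt((H+B)/B) = 1.0832
Q* = 482.6730 * 1.0832 = 522.8554

522.8554 units


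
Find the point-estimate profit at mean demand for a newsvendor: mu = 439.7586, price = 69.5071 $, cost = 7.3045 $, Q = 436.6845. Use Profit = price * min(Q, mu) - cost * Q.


Sales at mu = min(436.6845, 439.7586) = 436.6845
Revenue = 69.5071 * 436.6845 = 30352.6732
Total cost = 7.3045 * 436.6845 = 3189.7619
Profit = 30352.6732 - 3189.7619 = 27162.9113

27162.9113 $


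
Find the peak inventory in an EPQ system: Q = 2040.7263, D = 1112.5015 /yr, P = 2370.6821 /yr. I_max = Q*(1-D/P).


D/P = 0.4693
1 - D/P = 0.5307
I_max = 2040.7263 * 0.5307 = 1083.0648

1083.0648 units
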